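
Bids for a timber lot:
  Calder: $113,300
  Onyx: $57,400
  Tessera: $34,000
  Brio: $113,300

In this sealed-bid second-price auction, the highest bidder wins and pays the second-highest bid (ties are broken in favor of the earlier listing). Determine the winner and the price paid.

Bids in order: 113,300 (Calder) > 113,300 (Brio) > 57,400 (Onyx) > 34,000 (Tessera)
Calder and Brio tie at $113,300; tie-break gives it to Calder.
Calder is highest; pays the second-highest bid, $113,300.

Calder pays $113,300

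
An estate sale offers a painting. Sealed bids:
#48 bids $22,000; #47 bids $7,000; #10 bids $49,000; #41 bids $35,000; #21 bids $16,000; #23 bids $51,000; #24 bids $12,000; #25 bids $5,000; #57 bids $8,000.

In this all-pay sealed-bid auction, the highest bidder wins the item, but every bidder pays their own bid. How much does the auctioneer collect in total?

Bids in order: 51,000 (#23) > 49,000 (#10) > 35,000 (#41) > 22,000 (#48) > 16,000 (#21) > 12,000 (#24) > …
Every bidder forfeits their bid regardless of winning.
Revenue = 22,000 + 7,000 + 49,000 + 35,000 + 16,000 + 51,000 + 12,000 + 5,000 + 8,000 = $205,000.

Total revenue: $205,000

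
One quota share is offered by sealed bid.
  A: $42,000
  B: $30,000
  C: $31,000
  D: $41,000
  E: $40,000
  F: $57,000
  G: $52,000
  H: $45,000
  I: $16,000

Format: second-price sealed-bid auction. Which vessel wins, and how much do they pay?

Sorting bids: 57,000 (F) > 52,000 (G) > 45,000 (H) > 42,000 (A) > 41,000 (D) > 40,000 (E) > …
F wins with the highest bid; price is set by the runner-up at $52,000.

F pays $52,000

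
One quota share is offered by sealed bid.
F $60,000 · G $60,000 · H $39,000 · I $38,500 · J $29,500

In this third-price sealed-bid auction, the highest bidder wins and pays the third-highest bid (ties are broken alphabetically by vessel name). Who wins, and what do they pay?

F pays $39,000

Sorting bids: 60,000 (F) > 60,000 (G) > 39,000 (H) > 38,500 (I) > 29,500 (J)
Tie at $60,000 → F wins by tie-break.
F wins; payment is bid #3 in the ranking = $39,000.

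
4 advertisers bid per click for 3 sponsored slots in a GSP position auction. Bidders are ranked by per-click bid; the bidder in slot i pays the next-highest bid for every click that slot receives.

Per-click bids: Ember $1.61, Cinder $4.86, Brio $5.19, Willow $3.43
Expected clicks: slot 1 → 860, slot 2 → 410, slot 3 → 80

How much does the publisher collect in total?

Total revenue: $5714.70

Ranked by bid: $5.19 (Brio) > $4.86 (Cinder) > $3.43 (Willow) > $1.61 (Ember)
Slot 1: Brio pays $4.86 × 860 = $4179.60
Slot 2: Cinder pays $3.43 × 410 = $1406.30
Slot 3: Willow pays $1.61 × 80 = $128.80
Total = $5714.70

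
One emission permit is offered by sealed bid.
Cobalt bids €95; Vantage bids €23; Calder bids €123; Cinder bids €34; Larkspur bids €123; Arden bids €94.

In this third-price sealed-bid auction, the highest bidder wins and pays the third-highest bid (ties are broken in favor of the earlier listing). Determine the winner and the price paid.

Calder pays €95

Bids in order: 123 (Calder) > 123 (Larkspur) > 95 (Cobalt) > 94 (Arden) > 34 (Cinder) > 23 (Vantage)
Tie at €123 → Calder wins by tie-break.
Calder wins; payment is bid #3 in the ranking = €95.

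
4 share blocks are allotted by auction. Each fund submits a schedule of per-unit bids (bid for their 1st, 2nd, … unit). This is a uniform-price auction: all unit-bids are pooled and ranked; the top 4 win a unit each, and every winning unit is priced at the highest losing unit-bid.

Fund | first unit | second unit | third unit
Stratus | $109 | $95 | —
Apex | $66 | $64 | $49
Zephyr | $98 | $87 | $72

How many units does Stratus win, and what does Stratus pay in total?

All unit-bids, highest first — top 4: 109 (Stratus-1), 98 (Zephyr-1), 95 (Stratus-2), 87 (Zephyr-2)
The (k+1)-th unit-bid is $72.
Stratus wins 2 unit(s) at $72 each.

Stratus: 2 units, pays $144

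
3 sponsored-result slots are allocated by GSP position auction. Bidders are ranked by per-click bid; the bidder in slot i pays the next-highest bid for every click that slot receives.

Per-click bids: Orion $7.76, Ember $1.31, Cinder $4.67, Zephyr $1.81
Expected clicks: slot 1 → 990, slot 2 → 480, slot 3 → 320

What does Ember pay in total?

Sorting advertisers: $7.76 (Orion) > $4.67 (Cinder) > $1.81 (Zephyr) > $1.31 (Ember)
Ember ranks below slot 3 → no slot, pays nothing.

Ember pays $0.00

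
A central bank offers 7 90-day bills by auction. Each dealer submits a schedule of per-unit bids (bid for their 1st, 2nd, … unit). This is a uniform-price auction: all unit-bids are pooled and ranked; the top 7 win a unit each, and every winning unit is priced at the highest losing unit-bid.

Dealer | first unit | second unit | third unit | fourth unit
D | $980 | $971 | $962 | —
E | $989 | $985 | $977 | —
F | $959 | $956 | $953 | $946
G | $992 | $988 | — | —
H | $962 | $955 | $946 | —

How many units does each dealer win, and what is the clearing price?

Pooled unit-bids ranked (top 7): 992 (G-1), 989 (E-1), 988 (G-2), 985 (E-2), 980 (D-1), 977 (E-3), 971 (D-2)
Highest rejected unit-bid = $962.
Allocation: D 2, E 3, G 2.

D 2, E 3, G 2; clearing price $962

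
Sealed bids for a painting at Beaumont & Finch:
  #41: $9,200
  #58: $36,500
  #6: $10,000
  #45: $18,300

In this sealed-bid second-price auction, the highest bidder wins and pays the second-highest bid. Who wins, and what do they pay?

#58 pays $18,300

Bids ranked: 36,500 (#58) > 18,300 (#45) > 10,000 (#6) > 9,200 (#41)
Second-price: #58 pays #45's bid of $18,300.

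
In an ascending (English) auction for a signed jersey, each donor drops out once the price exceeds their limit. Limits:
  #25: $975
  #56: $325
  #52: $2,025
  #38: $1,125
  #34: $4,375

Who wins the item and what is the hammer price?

#34 wins at $2,025

Limits in order: 4,375 (#34) > 2,025 (#52) > 1,125 (#38) > 975 (#25) > 325 (#56)
Bidding ends when #52 exits at $2,025; #34 takes it.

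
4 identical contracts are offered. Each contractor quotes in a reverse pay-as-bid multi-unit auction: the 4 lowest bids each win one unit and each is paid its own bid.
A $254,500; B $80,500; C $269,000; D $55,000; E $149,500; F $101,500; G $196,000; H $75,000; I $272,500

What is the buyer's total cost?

Total cost: $312,000

Sorting: 55,000 (D), 75,000 (H), 80,500 (B), 101,500 (F), 149,500 (E), 196,000 (G), …
Winners (4 units): D, H, B, F.
Total cost = 55,000 + 75,000 + 80,500 + 101,500 = $312,000.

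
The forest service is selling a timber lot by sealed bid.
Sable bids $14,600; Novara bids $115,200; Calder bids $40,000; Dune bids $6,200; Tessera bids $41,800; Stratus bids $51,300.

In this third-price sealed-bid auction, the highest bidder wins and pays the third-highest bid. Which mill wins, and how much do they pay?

Novara pays $41,800

Rule: the highest bidder wins and pays the third-highest bid.
Sorting bids: 115,200 (Novara) > 51,300 (Stratus) > 41,800 (Tessera) > 40,000 (Calder) > 14,600 (Sable) > 6,200 (Dune)
Novara is highest; pays the third-highest bid, $41,800.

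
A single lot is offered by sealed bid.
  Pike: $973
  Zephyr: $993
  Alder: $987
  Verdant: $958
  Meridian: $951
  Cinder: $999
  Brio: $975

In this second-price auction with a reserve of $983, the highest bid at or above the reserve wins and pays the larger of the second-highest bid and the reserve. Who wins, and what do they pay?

Sorting bids: 999 (Cinder) > 993 (Zephyr) > 987 (Alder) > 975 (Brio) > 973 (Pike) > 958 (Verdant) > …
Highest eligible bid: Cinder at $999.
max(second-highest $993, reserve $983) = $993; the reserve does not bind.

Cinder pays $993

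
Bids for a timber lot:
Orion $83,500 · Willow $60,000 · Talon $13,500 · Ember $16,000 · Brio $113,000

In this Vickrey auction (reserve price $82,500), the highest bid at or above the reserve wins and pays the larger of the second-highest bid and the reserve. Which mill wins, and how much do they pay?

Vickrey auction (reserve price $82,500): the highest bid at or above the reserve wins and pays the larger of the second-highest bid and the reserve.
Sorting bids: 113,000 (Brio) > 83,500 (Orion) > 60,000 (Willow) > 16,000 (Ember) > 13,500 (Talon)
Brio has the top bid at or above the reserve ($113,000).
max(second-highest $83,500, reserve $82,500) = $83,500; the reserve does not bind.

Brio pays $83,500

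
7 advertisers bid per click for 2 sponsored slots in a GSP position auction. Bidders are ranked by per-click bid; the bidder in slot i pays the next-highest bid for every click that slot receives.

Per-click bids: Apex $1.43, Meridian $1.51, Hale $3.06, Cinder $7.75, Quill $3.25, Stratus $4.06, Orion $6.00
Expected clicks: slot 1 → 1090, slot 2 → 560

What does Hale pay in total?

Hale pays $0.00

Sorting advertisers: $7.75 (Cinder) > $6.00 (Orion) > $4.06 (Stratus) > …
Hale ranks below slot 2 → no slot, pays nothing.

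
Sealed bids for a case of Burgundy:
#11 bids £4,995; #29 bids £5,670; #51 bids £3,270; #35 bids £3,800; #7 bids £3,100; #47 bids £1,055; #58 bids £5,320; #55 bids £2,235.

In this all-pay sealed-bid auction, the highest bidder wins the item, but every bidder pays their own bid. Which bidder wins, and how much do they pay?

All-pay sealed-bid auction: the highest bidder wins the item, but every bidder pays their own bid.
Sorting bids: 5,670 (#29) > 5,320 (#58) > 4,995 (#11) > 3,800 (#35) > 3,270 (#51) > 3,100 (#7) > …
#29 wins with the top bid; all bids are sunk regardless.

#29 pays £5,670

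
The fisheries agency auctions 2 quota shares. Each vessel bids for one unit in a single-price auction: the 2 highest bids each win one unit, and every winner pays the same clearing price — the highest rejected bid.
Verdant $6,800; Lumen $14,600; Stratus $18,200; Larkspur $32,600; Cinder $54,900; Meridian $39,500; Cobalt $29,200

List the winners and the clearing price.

Cinder, Meridian; each pays $32,600

Ordering the bids: 54,900 (Cinder), 39,500 (Meridian), 32,600 (Larkspur), 29,200 (Cobalt), …
The 2 highest are Cinder, Meridian.
Highest unsuccessful bid: $32,600 → clearing price.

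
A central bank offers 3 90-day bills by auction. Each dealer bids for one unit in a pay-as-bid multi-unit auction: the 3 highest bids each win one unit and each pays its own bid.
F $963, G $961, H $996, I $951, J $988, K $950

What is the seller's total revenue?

Total revenue: $2,947

Bids ranked high→low: 996 (H), 988 (J), 963 (F), 961 (G), 951 (I), …
The 3 highest are H, J, F.
Total revenue = 996 + 988 + 963 = $2,947.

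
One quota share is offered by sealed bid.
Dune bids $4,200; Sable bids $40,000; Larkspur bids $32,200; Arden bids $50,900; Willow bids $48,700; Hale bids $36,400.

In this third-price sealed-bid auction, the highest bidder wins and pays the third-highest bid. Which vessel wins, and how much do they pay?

Sorting bids: 50,900 (Arden) > 48,700 (Willow) > 40,000 (Sable) > 36,400 (Hale) > 32,200 (Larkspur) > 4,200 (Dune)
Arden is highest; pays the third-highest bid, $40,000.

Arden pays $40,000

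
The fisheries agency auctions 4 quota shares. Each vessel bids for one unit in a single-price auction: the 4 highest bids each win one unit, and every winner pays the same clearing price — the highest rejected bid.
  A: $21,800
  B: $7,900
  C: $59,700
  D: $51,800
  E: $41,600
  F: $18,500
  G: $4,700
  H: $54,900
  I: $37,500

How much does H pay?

H pays $37,500

Bids ranked high→low: 59,700 (C), 54,900 (H), 51,800 (D), 41,600 (E), 37,500 (I), 21,800 (A), …
Top 4: C, H, D, E.
Clearing price = highest rejected bid = $37,500.
H wins → pays $37,500.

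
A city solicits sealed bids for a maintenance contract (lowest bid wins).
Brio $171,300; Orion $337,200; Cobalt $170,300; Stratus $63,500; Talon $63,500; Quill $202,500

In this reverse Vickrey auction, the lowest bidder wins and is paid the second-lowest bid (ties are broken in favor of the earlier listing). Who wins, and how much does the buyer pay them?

Stratus is paid $63,500

Sorting bids: 63,500 (Stratus) < 63,500 (Talon) < 170,300 (Cobalt) < 171,300 (Brio) < 202,500 (Quill) < 337,200 (Orion)
Tie at $63,500 → Stratus wins by tie-break.
Stratus wins with the lowest bid; price is set by the runner-up at $63,500.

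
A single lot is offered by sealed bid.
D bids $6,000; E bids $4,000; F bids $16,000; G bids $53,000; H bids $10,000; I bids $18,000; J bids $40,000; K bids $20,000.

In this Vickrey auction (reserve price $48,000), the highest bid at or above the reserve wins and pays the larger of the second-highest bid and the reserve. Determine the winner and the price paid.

G pays $48,000

Sorting bids: 53,000 (G) > 40,000 (J) > 20,000 (K) > 18,000 (I) > 16,000 (F) > 10,000 (H) > …
G has the top bid at or above the reserve ($53,000).
max(second-highest $40,000, reserve $48,000) = $48,000.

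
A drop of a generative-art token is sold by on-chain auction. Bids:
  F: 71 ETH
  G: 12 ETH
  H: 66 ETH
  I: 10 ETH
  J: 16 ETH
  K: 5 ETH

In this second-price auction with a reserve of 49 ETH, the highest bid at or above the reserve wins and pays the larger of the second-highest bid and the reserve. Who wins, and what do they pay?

F pays 66 ETH

Second-price auction with a reserve of 49 ETH: the highest bid at or above the reserve wins and pays the larger of the second-highest bid and the reserve.
Bids in order: 71 (F) > 66 (H) > 16 (J) > 12 (G) > 10 (I) > 5 (K)
F has the top bid at or above the reserve (71 ETH).
Second-highest bid 66 ETH exceeds the reserve 49 ETH → payment 66 ETH.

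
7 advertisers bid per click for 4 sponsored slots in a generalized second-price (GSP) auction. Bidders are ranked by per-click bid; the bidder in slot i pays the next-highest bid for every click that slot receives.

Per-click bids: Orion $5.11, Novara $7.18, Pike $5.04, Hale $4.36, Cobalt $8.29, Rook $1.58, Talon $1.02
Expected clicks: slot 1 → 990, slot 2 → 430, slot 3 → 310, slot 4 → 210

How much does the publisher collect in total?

Total revenue: $11783.50

Sorting advertisers: $8.29 (Cobalt) > $7.18 (Novara) > $5.11 (Orion) > $5.04 (Pike) > $4.36 (Hale) > …
Slot 1: Cobalt pays $7.18 × 990 = $7108.20
Slot 2: Novara pays $5.11 × 430 = $2197.30
Slot 3: Orion pays $5.04 × 310 = $1562.40
Slot 4: Pike pays $4.36 × 210 = $915.60
Total = $11783.50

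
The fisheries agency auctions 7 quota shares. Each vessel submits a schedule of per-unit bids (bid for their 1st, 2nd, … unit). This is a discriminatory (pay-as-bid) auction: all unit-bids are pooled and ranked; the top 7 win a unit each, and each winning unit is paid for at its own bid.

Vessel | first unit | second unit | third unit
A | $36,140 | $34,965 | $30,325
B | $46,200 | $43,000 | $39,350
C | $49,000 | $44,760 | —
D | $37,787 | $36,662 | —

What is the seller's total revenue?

Total revenue: $296,759

Pooled unit-bids ranked (top 7): 49,000 (C-1), 46,200 (B-1), 44,760 (C-2), 43,000 (B-2), 39,350 (B-3), 37,787 (D-1), 36,662 (D-2)
Next rejected bid: $36,140 (not a price — pay-as-bid).
Each winning unit pays its own bid.
Revenue = 49,000 + 46,200 + 44,760 + 43,000 + 39,350 + 37,787 + 36,662 = $296,759.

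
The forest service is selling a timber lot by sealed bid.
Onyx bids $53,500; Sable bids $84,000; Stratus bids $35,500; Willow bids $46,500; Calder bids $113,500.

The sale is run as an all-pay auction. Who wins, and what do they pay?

Calder pays $113,500

Bids in order: 113,500 (Calder) > 84,000 (Sable) > 53,500 (Onyx) > 46,500 (Willow) > 35,500 (Stratus)
Calder is highest and takes the item; every bidder forfeits their bid.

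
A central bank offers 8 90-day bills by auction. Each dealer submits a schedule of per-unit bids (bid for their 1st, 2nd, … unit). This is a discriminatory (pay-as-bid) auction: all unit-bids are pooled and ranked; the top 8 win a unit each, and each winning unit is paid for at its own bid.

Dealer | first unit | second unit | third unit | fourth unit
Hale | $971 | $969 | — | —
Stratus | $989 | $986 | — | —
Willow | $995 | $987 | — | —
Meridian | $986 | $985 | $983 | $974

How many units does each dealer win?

Meridian 4, Stratus 2, Willow 2

Merging the schedules and taking the best 8: 995 (Willow-1), 989 (Stratus-1), 987 (Willow-2), 986 (Stratus-2), 986 (Meridian-1), 985 (Meridian-2), 983 (Meridian-3), 974 (Meridian-4)
Next rejected bid: $971 (not a price — pay-as-bid).
Allocation: Meridian 4, Stratus 2, Willow 2.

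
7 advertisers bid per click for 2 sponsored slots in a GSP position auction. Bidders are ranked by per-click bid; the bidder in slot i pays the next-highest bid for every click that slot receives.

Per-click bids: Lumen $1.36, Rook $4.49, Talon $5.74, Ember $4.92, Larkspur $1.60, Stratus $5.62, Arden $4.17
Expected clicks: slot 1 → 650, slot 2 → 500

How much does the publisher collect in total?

Total revenue: $6113.00

Ranked by bid: $5.74 (Talon) > $5.62 (Stratus) > $4.92 (Ember) > …
Slot 1: Talon pays $5.62 × 650 = $3653.00
Slot 2: Stratus pays $4.92 × 500 = $2460.00
Total = $6113.00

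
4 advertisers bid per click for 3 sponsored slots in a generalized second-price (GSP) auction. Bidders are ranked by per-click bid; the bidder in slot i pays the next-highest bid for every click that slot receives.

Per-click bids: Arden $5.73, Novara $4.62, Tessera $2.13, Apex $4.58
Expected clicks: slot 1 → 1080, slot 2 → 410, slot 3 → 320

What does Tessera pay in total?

Per-click bids in order: $5.73 (Arden) > $4.62 (Novara) > $4.58 (Apex) > $2.13 (Tessera)
Tessera ranks below slot 3 → no slot, pays nothing.

Tessera pays $0.00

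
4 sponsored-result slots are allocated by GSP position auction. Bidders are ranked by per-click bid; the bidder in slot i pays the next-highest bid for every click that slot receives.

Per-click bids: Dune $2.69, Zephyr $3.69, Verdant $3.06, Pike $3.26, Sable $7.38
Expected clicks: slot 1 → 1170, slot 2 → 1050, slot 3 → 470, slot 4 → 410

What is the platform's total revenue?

Per-click bids in order: $7.38 (Sable) > $3.69 (Zephyr) > $3.26 (Pike) > $3.06 (Verdant) > $2.69 (Dune)
Slot 1: Sable pays $3.69 × 1170 = $4317.30
Slot 2: Zephyr pays $3.26 × 1050 = $3423.00
Slot 3: Pike pays $3.06 × 470 = $1438.20
Slot 4: Verdant pays $2.69 × 410 = $1102.90
Total = $10281.40

Total revenue: $10281.40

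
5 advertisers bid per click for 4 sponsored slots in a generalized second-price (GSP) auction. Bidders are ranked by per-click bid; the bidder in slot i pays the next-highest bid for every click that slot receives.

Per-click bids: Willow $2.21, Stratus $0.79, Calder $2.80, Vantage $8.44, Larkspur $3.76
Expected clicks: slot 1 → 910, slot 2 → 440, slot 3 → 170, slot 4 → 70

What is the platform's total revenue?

Ranked by bid: $8.44 (Vantage) > $3.76 (Larkspur) > $2.80 (Calder) > $2.21 (Willow) > $0.79 (Stratus)
Slot 1: Vantage pays $3.76 × 910 = $3421.60
Slot 2: Larkspur pays $2.80 × 440 = $1232.00
Slot 3: Calder pays $2.21 × 170 = $375.70
Slot 4: Willow pays $0.79 × 70 = $55.30
Total = $5084.60

Total revenue: $5084.60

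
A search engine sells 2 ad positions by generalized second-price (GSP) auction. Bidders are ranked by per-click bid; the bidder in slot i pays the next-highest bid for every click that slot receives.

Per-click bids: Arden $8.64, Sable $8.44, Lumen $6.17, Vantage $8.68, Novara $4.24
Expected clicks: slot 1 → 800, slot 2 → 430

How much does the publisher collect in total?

Per-click bids in order: $8.68 (Vantage) > $8.64 (Arden) > $8.44 (Sable) > …
Slot 1: Vantage pays $8.64 × 800 = $6912.00
Slot 2: Arden pays $8.44 × 430 = $3629.20
Total = $10541.20

Total revenue: $10541.20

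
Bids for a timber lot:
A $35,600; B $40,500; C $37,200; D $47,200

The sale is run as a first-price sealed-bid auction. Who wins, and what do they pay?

D pays $47,200

Sorting bids: 47,200 (D) > 40,500 (B) > 37,200 (C) > 35,600 (A)
First-price: D pays what they bid, $47,200.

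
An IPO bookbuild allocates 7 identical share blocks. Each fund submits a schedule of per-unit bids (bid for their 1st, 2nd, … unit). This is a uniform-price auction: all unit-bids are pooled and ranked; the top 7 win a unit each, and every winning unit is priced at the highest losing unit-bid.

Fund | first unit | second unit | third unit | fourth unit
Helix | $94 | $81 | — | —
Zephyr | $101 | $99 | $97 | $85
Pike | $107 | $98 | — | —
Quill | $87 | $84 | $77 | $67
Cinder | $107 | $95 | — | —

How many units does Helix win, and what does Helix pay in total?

Helix: 0 units, pays $0

All unit-bids, highest first — top 7: 107 (Pike-1), 107 (Cinder-1), 101 (Zephyr-1), 99 (Zephyr-2), 98 (Pike-2), 97 (Zephyr-3), 95 (Cinder-2)
First bid not allocated: $94.
Helix wins 0 unit(s) at $94 each.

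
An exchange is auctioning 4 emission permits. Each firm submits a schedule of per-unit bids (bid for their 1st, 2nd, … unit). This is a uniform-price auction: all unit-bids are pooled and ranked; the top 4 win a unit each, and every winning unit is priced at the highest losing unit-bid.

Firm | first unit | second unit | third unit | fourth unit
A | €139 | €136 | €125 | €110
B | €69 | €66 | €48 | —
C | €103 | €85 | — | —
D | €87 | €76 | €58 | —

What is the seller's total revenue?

All unit-bids, highest first — top 4: 139 (A-1), 136 (A-2), 125 (A-3), 110 (A-4)
Highest rejected unit-bid = €103.
Allocation: A 4. Every unit priced at €103.
Revenue = 4 × 103 = €412.

Total revenue: €412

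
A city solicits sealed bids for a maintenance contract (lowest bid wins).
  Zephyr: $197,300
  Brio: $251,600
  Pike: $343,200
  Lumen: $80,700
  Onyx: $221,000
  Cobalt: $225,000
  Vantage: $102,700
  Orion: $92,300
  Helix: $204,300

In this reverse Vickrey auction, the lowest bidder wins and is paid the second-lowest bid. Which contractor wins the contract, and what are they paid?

Bids ranked: 80,700 (Lumen) < 92,300 (Orion) < 102,700 (Vantage) < 197,300 (Zephyr) < 204,300 (Helix) < 221,000 (Onyx) < …
Lumen is lowest; is paid the second-lowest bid, $92,300.

Lumen is paid $92,300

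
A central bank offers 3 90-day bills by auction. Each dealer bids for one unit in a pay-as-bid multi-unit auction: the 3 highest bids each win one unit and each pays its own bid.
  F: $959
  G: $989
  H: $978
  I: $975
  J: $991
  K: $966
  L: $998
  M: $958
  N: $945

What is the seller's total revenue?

Total revenue: $2,978

Ordering the bids: 998 (L), 991 (J), 989 (G), 978 (H), 975 (I), …
The 3 highest are L, J, G.
Total revenue = 998 + 991 + 989 = $2,978.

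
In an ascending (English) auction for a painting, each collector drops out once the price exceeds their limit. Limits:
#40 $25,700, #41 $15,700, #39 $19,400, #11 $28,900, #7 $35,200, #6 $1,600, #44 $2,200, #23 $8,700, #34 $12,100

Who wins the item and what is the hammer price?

Rule: the price rises until one bidder remains; the winner pays the price at which the last rival dropped out.
Limits in order: 35,200 (#7) > 28,900 (#11) > 25,700 (#40) > 19,400 (#39) > 15,700 (#41) > 12,100 (#34) > …
#11 is the last rival to drop out, at $28,900; #7 remains and wins at that price.

#7 wins at $28,900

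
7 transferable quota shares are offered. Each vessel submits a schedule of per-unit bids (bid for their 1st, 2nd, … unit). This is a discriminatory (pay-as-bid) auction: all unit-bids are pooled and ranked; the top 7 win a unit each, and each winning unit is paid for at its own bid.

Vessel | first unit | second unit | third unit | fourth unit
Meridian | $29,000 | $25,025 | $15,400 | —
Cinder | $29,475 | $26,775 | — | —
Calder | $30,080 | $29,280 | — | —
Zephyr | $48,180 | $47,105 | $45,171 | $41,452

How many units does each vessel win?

Merging the schedules and taking the best 7: 48,180 (Zephyr-1), 47,105 (Zephyr-2), 45,171 (Zephyr-3), 41,452 (Zephyr-4), 30,080 (Calder-1), 29,475 (Cinder-1), 29,280 (Calder-2)
Next rejected bid: $29,000 (not a price — pay-as-bid).
Allocation: Calder 2, Cinder 1, Zephyr 4.

Calder 2, Cinder 1, Zephyr 4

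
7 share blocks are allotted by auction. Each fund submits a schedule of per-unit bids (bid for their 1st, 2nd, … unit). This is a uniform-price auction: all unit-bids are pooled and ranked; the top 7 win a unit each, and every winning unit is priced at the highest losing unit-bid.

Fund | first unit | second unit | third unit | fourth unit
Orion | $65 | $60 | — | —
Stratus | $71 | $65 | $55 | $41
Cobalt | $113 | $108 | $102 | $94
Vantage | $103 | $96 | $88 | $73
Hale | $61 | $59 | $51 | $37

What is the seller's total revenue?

Total revenue: $511

All unit-bids, highest first — top 7: 113 (Cobalt-1), 108 (Cobalt-2), 103 (Vantage-1), 102 (Cobalt-3), 96 (Vantage-2), 94 (Cobalt-4), 88 (Vantage-3)
Highest rejected unit-bid = $73.
Allocation: Cobalt 4, Vantage 3. Every unit priced at $73.
Revenue = 7 × 73 = $511.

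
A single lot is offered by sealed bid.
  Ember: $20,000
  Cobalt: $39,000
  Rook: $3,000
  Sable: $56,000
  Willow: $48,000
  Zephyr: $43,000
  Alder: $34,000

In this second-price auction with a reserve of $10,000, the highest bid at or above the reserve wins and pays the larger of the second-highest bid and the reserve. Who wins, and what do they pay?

Rule: the highest bid at or above the reserve wins and pays the larger of the second-highest bid and the reserve.
Bids ranked: 56,000 (Sable) > 48,000 (Willow) > 43,000 (Zephyr) > 39,000 (Cobalt) > 34,000 (Alder) > 20,000 (Ember) > …
Sable has the top bid at or above the reserve ($56,000).
max(second-highest $48,000, reserve $10,000) = $48,000; the reserve does not bind.

Sable pays $48,000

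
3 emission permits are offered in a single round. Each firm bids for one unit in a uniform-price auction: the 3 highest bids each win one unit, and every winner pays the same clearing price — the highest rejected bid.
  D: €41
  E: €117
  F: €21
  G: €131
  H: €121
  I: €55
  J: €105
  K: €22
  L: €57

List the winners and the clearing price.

Bids ranked high→low: 131 (G), 121 (H), 117 (E), 105 (J), 57 (L), …
The 3 highest are G, H, E.
Clearing price = highest rejected bid = €105.

G, H, E; each pays €105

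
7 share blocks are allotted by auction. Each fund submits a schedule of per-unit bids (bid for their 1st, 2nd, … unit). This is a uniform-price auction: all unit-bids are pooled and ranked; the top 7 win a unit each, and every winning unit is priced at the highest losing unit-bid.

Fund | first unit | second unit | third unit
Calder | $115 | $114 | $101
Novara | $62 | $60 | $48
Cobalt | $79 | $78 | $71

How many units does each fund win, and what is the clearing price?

Merging the schedules and taking the best 7: 115 (Calder-1), 114 (Calder-2), 101 (Calder-3), 79 (Cobalt-1), 78 (Cobalt-2), 71 (Cobalt-3), 62 (Novara-1)
Highest rejected unit-bid = $60.
Allocation: Calder 3, Cobalt 3, Novara 1.

Calder 3, Cobalt 3, Novara 1; clearing price $60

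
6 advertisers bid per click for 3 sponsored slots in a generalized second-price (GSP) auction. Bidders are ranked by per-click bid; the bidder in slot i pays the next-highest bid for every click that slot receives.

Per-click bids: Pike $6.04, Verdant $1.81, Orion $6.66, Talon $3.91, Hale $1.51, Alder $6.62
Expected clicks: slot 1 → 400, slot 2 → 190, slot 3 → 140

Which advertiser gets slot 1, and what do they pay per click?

Per-click bids in order: $6.66 (Orion) > $6.62 (Alder) > $6.04 (Pike) > $3.91 (Talon) > …
Slot 1 goes to the first-ranked bidder, Orion, who pays the next bid down: $6.62/click.

Orion; $6.62 per click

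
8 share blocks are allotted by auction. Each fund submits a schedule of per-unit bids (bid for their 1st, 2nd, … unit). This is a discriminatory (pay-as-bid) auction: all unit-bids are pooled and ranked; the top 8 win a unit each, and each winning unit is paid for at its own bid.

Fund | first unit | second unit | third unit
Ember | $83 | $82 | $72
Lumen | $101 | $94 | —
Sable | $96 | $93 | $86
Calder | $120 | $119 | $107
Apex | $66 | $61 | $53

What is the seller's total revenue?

Merging the schedules and taking the best 8: 120 (Calder-1), 119 (Calder-2), 107 (Calder-3), 101 (Lumen-1), 96 (Sable-1), 94 (Lumen-2), 93 (Sable-2), 86 (Sable-3)
Next rejected bid: $83 (not a price — pay-as-bid).
Each winning unit pays its own bid.
Revenue = 120 + 119 + 107 + 101 + 96 + 94 + 93 + 86 = $816.

Total revenue: $816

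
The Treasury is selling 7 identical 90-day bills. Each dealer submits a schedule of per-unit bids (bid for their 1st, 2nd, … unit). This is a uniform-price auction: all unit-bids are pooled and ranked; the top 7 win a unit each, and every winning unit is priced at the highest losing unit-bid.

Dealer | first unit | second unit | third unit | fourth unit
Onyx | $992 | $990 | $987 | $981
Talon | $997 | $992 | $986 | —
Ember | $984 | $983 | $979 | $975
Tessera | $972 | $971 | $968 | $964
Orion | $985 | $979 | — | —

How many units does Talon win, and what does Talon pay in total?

Talon: 3 units, pays $2,952

All unit-bids, highest first — top 7: 997 (Talon-1), 992 (Onyx-1), 992 (Talon-2), 990 (Onyx-2), 987 (Onyx-3), 986 (Talon-3), 985 (Orion-1)
Highest rejected unit-bid = $984.
Talon wins 3 unit(s) at $984 each.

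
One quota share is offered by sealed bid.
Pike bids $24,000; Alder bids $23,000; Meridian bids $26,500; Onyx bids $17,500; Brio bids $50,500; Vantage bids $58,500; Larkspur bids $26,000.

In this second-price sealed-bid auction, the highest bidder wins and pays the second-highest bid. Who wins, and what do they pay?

Vantage pays $50,500

Rule: the highest bidder wins and pays the second-highest bid.
Sorting bids: 58,500 (Vantage) > 50,500 (Brio) > 26,500 (Meridian) > 26,000 (Larkspur) > 24,000 (Pike) > 23,000 (Alder) > …
Second-price: Vantage pays Brio's bid of $50,500.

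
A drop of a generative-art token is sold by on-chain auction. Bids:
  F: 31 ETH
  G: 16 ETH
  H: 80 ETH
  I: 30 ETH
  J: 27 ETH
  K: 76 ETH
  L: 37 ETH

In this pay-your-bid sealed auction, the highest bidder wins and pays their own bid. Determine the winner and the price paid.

H pays 80 ETH

Bids in order: 80 (H) > 76 (K) > 37 (L) > 31 (F) > 30 (I) > 27 (J) > …
First-price: H pays what they bid, 80 ETH.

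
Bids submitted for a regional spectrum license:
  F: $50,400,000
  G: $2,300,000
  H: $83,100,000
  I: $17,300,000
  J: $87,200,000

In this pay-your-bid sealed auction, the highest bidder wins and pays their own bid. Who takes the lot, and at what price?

Bids ranked: 87,200,000 (J) > 83,100,000 (H) > 50,400,000 (F) > 17,300,000 (I) > 2,300,000 (G)
J has the highest bid and pays exactly that: $87,200,000.

J pays $87,200,000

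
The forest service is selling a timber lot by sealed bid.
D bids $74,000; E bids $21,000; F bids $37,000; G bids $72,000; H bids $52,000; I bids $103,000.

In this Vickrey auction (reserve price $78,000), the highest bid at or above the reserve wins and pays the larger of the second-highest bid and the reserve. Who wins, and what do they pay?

Bids ranked: 103,000 (I) > 74,000 (D) > 72,000 (G) > 52,000 (H) > 37,000 (F) > 21,000 (E)
I has the top bid at or above the reserve ($103,000).
Second-highest bid $74,000 is below the reserve $78,000, so the reserve binds → payment $78,000.

I pays $78,000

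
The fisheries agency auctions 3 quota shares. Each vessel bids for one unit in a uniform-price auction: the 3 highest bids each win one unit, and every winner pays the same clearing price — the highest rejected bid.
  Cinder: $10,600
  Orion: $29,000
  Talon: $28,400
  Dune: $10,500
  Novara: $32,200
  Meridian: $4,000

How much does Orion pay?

Orion pays $10,600

Bids ranked high→low: 32,200 (Novara), 29,000 (Orion), 28,400 (Talon), 10,600 (Cinder), 10,500 (Dune), …
Winners (3 units): Novara, Orion, Talon.
Highest unsuccessful bid: $10,600 → clearing price.
Orion wins → pays $10,600.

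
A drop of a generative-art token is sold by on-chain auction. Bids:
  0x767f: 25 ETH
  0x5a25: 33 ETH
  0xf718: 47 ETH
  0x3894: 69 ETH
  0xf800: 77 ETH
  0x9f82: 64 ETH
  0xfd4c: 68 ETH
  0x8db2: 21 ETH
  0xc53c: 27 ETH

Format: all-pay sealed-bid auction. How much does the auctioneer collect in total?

Bids in order: 77 (0xf800) > 69 (0x3894) > 68 (0xfd4c) > 64 (0x9f82) > 47 (0xf718) > 33 (0x5a25) > …
Every bidder forfeits their bid regardless of winning.
Revenue = 25 + 33 + 47 + 69 + 77 + 64 + 68 + 21 + 27 = 431 ETH.

Total revenue: 431 ETH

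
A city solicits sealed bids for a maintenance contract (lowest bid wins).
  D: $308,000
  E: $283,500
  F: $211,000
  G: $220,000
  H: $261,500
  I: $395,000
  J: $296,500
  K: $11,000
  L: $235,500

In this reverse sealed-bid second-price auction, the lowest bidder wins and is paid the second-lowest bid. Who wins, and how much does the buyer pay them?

K is paid $211,000

Rule: the lowest bidder wins and is paid the second-lowest bid.
Bids ranked: 11,000 (K) < 211,000 (F) < 220,000 (G) < 235,500 (L) < 261,500 (H) < 283,500 (E) < …
K wins with the lowest bid; price is set by the runner-up at $211,000.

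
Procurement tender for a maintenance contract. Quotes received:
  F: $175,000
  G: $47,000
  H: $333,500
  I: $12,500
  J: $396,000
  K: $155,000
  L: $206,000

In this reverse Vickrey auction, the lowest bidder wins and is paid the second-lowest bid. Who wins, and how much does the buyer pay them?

I is paid $47,000

Reverse Vickrey auction: the lowest bidder wins and is paid the second-lowest bid.
Sorting bids: 12,500 (I) < 47,000 (G) < 155,000 (K) < 175,000 (F) < 206,000 (L) < 333,500 (H) < …
I is lowest; is paid the second-lowest bid, $47,000.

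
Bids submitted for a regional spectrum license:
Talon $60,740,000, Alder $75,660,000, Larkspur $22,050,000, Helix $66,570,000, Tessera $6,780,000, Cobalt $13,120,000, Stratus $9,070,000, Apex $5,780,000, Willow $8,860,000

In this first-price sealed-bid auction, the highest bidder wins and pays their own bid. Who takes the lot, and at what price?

Alder pays $75,660,000

First-price sealed-bid auction: the highest bidder wins and pays their own bid.
Sorting bids: 75,660,000 (Alder) > 66,570,000 (Helix) > 60,740,000 (Talon) > 22,050,000 (Larkspur) > 13,120,000 (Cobalt) > 9,070,000 (Stratus) > …
Alder is highest → pays own bid, $75,660,000.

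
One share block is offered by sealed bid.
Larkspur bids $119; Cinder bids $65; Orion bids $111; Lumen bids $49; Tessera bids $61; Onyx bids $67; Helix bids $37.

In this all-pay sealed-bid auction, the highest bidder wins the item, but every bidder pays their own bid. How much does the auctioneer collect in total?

Total revenue: $509

Bids ranked: 119 (Larkspur) > 111 (Orion) > 67 (Onyx) > 65 (Cinder) > 61 (Tessera) > 49 (Lumen) > …
Larkspur wins with the top bid; all bids are sunk regardless.
Every bidder forfeits their bid regardless of winning.
Revenue = 119 + 65 + 111 + 49 + 61 + 67 + 37 = $509.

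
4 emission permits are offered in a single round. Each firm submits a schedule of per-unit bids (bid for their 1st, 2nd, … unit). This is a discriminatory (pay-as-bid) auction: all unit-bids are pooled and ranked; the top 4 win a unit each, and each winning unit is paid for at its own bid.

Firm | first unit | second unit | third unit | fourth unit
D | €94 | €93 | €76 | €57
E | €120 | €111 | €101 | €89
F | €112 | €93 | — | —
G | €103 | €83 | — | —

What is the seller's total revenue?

Total revenue: €446

Pooled unit-bids ranked (top 4): 120 (E-1), 112 (F-1), 111 (E-2), 103 (G-1)
Next rejected bid: €101 (not a price — pay-as-bid).
Each winning unit pays its own bid.
Revenue = 120 + 112 + 111 + 103 = €446.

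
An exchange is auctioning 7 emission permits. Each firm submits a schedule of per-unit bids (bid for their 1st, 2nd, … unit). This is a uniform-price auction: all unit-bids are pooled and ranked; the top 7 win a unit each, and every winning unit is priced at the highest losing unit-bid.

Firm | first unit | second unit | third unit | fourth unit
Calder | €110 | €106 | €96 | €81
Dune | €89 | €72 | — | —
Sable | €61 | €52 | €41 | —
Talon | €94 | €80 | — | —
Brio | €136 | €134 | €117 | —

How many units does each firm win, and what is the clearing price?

Brio 3, Calder 3, Talon 1; clearing price €89

All unit-bids, highest first — top 7: 136 (Brio-1), 134 (Brio-2), 117 (Brio-3), 110 (Calder-1), 106 (Calder-2), 96 (Calder-3), 94 (Talon-1)
Highest rejected unit-bid = €89.
Allocation: Brio 3, Calder 3, Talon 1.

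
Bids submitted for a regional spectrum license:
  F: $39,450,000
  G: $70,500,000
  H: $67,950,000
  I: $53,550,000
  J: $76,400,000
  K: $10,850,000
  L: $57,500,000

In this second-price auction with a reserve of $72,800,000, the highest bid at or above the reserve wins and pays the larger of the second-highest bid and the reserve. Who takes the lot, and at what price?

J pays $72,800,000

Bids ranked: 76,400,000 (J) > 70,500,000 (G) > 67,950,000 (H) > 57,500,000 (L) > 53,550,000 (I) > 39,450,000 (F) > …
J has the top bid at or above the reserve ($76,400,000).
Second-highest bid $70,500,000 is below the reserve $72,800,000, so the reserve binds → payment $72,800,000.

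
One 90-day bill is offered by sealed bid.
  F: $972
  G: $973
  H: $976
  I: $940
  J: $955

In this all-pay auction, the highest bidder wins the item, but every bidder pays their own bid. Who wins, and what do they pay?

H pays $976

Rule: the highest bidder wins the item, but every bidder pays their own bid.
Bids ranked: 976 (H) > 973 (G) > 972 (F) > 955 (J) > 940 (I)
H is highest and takes the item; every bidder forfeits their bid.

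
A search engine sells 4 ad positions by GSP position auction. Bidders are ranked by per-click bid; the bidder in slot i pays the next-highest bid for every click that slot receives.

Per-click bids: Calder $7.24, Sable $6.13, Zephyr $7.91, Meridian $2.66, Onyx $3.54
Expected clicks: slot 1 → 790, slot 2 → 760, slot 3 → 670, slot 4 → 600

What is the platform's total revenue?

Total revenue: $14346.20

Per-click bids in order: $7.91 (Zephyr) > $7.24 (Calder) > $6.13 (Sable) > $3.54 (Onyx) > $2.66 (Meridian)
Slot 1: Zephyr pays $7.24 × 790 = $5719.60
Slot 2: Calder pays $6.13 × 760 = $4658.80
Slot 3: Sable pays $3.54 × 670 = $2371.80
Slot 4: Onyx pays $2.66 × 600 = $1596.00
Total = $14346.20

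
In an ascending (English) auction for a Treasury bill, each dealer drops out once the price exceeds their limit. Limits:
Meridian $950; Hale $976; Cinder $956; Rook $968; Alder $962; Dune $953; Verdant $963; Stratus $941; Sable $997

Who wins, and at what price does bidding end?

Sorting limits: 997 (Sable) > 976 (Hale) > 968 (Rook) > 963 (Verdant) > 962 (Alder) > 956 (Cinder) > …
Once the price passes $976, only Sable is left; the hammer falls at Hale's limit of $976.

Sable wins at $976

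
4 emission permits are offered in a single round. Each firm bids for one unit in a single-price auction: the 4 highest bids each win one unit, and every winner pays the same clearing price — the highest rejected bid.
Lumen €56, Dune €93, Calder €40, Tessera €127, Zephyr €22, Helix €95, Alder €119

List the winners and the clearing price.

Tessera, Alder, Helix, Dune; each pays €56

Ordering the bids: 127 (Tessera), 119 (Alder), 95 (Helix), 93 (Dune), 56 (Lumen), 40 (Calder), …
The 4 highest are Tessera, Alder, Helix, Dune.
First losing bid is Lumen's €56, which sets the uniform price.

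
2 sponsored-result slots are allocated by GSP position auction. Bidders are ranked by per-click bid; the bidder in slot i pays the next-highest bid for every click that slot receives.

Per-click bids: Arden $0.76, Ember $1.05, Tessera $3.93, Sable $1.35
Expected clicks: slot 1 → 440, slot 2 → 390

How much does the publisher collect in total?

Sorting advertisers: $3.93 (Tessera) > $1.35 (Sable) > $1.05 (Ember) > …
Slot 1: Tessera pays $1.35 × 440 = $594.00
Slot 2: Sable pays $1.05 × 390 = $409.50
Total = $1003.50

Total revenue: $1003.50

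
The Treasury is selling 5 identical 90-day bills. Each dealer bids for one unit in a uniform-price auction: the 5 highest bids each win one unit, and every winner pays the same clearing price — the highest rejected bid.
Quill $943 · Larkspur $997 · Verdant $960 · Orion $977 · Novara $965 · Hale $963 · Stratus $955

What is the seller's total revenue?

Total revenue: $4,775

Sorting: 997 (Larkspur), 977 (Orion), 965 (Novara), 963 (Hale), 960 (Verdant), 955 (Stratus), 943 (Quill)
Winners (5 units): Larkspur, Orion, Novara, Hale, Verdant.
First losing bid is Stratus's $955, which sets the uniform price.
Total revenue = 5 × $955 = $4,775.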